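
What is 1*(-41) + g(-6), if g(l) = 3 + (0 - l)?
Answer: -32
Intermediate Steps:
g(l) = 3 - l
1*(-41) + g(-6) = 1*(-41) + (3 - 1*(-6)) = -41 + (3 + 6) = -41 + 9 = -32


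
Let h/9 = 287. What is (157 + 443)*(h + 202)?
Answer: 1671000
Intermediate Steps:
h = 2583 (h = 9*287 = 2583)
(157 + 443)*(h + 202) = (157 + 443)*(2583 + 202) = 600*2785 = 1671000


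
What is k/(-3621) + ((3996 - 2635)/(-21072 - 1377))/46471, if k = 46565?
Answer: -16192630829272/1259175567153 ≈ -12.860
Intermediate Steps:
k/(-3621) + ((3996 - 2635)/(-21072 - 1377))/46471 = 46565/(-3621) + ((3996 - 2635)/(-21072 - 1377))/46471 = 46565*(-1/3621) + (1361/(-22449))*(1/46471) = -46565/3621 + (1361*(-1/22449))*(1/46471) = -46565/3621 - 1361/22449*1/46471 = -46565/3621 - 1361/1043227479 = -16192630829272/1259175567153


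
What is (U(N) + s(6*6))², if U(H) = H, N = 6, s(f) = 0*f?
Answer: 36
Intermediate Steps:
s(f) = 0
(U(N) + s(6*6))² = (6 + 0)² = 6² = 36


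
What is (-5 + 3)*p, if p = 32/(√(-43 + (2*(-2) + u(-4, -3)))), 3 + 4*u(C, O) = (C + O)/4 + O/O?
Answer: 256*I*√767/767 ≈ 9.2436*I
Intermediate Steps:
u(C, O) = -½ + C/16 + O/16 (u(C, O) = -¾ + ((C + O)/4 + O/O)/4 = -¾ + ((C + O)*(¼) + 1)/4 = -¾ + ((C/4 + O/4) + 1)/4 = -¾ + (1 + C/4 + O/4)/4 = -¾ + (¼ + C/16 + O/16) = -½ + C/16 + O/16)
p = -128*I*√767/767 (p = 32/(√(-43 + (2*(-2) + (-½ + (1/16)*(-4) + (1/16)*(-3))))) = 32/(√(-43 + (-4 + (-½ - ¼ - 3/16)))) = 32/(√(-43 + (-4 - 15/16))) = 32/(√(-43 - 79/16)) = 32/(√(-767/16)) = 32/((I*√767/4)) = 32*(-4*I*√767/767) = -128*I*√767/767 ≈ -4.6218*I)
(-5 + 3)*p = (-5 + 3)*(-128*I*√767/767) = -(-256)*I*√767/767 = 256*I*√767/767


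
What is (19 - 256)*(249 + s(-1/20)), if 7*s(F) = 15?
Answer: -416646/7 ≈ -59521.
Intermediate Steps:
s(F) = 15/7 (s(F) = (⅐)*15 = 15/7)
(19 - 256)*(249 + s(-1/20)) = (19 - 256)*(249 + 15/7) = -237*1758/7 = -416646/7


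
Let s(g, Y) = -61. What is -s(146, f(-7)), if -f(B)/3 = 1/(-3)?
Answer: 61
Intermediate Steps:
f(B) = 1 (f(B) = -3/(-3) = -3*(-1)/3 = -3*(-1/3) = 1)
-s(146, f(-7)) = -1*(-61) = 61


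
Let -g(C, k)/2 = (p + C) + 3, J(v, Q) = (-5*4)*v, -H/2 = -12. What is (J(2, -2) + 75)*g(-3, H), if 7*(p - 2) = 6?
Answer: -200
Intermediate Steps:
H = 24 (H = -2*(-12) = 24)
J(v, Q) = -20*v
p = 20/7 (p = 2 + (⅐)*6 = 2 + 6/7 = 20/7 ≈ 2.8571)
g(C, k) = -82/7 - 2*C (g(C, k) = -2*((20/7 + C) + 3) = -2*(41/7 + C) = -82/7 - 2*C)
(J(2, -2) + 75)*g(-3, H) = (-20*2 + 75)*(-82/7 - 2*(-3)) = (-40 + 75)*(-82/7 + 6) = 35*(-40/7) = -200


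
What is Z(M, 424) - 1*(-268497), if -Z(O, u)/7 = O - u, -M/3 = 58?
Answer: 272683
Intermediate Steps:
M = -174 (M = -3*58 = -174)
Z(O, u) = -7*O + 7*u (Z(O, u) = -7*(O - u) = -7*O + 7*u)
Z(M, 424) - 1*(-268497) = (-7*(-174) + 7*424) - 1*(-268497) = (1218 + 2968) + 268497 = 4186 + 268497 = 272683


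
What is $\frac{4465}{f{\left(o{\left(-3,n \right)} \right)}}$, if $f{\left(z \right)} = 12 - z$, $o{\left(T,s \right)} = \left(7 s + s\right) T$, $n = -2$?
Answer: $- \frac{4465}{36} \approx -124.03$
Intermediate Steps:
$o{\left(T,s \right)} = 8 T s$ ($o{\left(T,s \right)} = 8 s T = 8 T s$)
$\frac{4465}{f{\left(o{\left(-3,n \right)} \right)}} = \frac{4465}{12 - 8 \left(-3\right) \left(-2\right)} = \frac{4465}{12 - 48} = \frac{4465}{-36} = 4465 \left(- \frac{1}{36}\right) = - \frac{4465}{36}$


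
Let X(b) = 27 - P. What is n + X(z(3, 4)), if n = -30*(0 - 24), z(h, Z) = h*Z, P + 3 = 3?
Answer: 747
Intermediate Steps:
P = 0 (P = -3 + 3 = 0)
z(h, Z) = Z*h
n = 720 (n = -30*(-24) = 720)
X(b) = 27 (X(b) = 27 - 1*0 = 27 + 0 = 27)
n + X(z(3, 4)) = 720 + 27 = 747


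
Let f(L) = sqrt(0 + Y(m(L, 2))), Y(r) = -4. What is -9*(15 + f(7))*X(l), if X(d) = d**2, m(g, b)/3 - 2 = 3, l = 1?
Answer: -135 - 18*I ≈ -135.0 - 18.0*I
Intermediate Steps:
m(g, b) = 15 (m(g, b) = 6 + 3*3 = 6 + 9 = 15)
f(L) = 2*I (f(L) = sqrt(0 - 4) = sqrt(-4) = 2*I)
-9*(15 + f(7))*X(l) = -9*(15 + 2*I)*1**2 = -9*(15 + 2*I) = -135 - 18*I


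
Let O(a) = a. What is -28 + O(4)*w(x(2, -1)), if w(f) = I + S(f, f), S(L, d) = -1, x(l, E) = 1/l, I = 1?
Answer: -28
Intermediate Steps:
w(f) = 0 (w(f) = 1 - 1 = 0)
-28 + O(4)*w(x(2, -1)) = -28 + 4*0 = -28 + 0 = -28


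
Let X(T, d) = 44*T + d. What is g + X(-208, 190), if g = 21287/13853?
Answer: -17732757/1979 ≈ -8960.5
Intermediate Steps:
X(T, d) = d + 44*T
g = 3041/1979 (g = 21287*(1/13853) = 3041/1979 ≈ 1.5366)
g + X(-208, 190) = 3041/1979 + (190 + 44*(-208)) = 3041/1979 + (190 - 9152) = 3041/1979 - 8962 = -17732757/1979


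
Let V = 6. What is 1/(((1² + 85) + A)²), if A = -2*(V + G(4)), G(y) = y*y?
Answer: 1/1764 ≈ 0.00056689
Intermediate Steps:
G(y) = y²
A = -44 (A = -2*(6 + 4²) = -2*(6 + 16) = -2*22 = -44)
1/(((1² + 85) + A)²) = 1/(((1² + 85) - 44)²) = 1/(((1 + 85) - 44)²) = 1/((86 - 44)²) = 1/(42²) = 1/1764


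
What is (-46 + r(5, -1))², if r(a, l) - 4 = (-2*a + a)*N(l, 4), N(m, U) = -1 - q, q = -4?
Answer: 3249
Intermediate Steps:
N(m, U) = 3 (N(m, U) = -1 - 1*(-4) = -1 + 4 = 3)
r(a, l) = 4 - 3*a (r(a, l) = 4 + (-2*a + a)*3 = 4 - a*3 = 4 - 3*a)
(-46 + r(5, -1))² = (-46 + (4 - 3*5))² = (-46 + (4 - 15))² = (-46 - 11)² = (-57)² = 3249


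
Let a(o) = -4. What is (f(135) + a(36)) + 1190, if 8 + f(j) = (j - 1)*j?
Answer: 19268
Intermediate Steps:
f(j) = -8 + j*(-1 + j) (f(j) = -8 + (j - 1)*j = -8 + (-1 + j)*j = -8 + j*(-1 + j))
(f(135) + a(36)) + 1190 = ((-8 + 135² - 1*135) - 4) + 1190 = ((-8 + 18225 - 135) - 4) + 1190 = (18082 - 4) + 1190 = 18078 + 1190 = 19268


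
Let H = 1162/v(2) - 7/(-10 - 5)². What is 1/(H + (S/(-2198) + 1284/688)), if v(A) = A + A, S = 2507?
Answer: 42531300/12384884279 ≈ 0.0034341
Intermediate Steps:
v(A) = 2*A
H = 130711/450 (H = 1162/((2*2)) - 7/(-10 - 5)² = 1162/4 - 7/((-15)²) = 1162*(¼) - 7/225 = 581/2 - 7*1/225 = 581/2 - 7/225 = 130711/450 ≈ 290.47)
1/(H + (S/(-2198) + 1284/688)) = 1/(130711/450 + (2507/(-2198) + 1284/688)) = 1/(130711/450 + (2507*(-1/2198) + 1284*(1/688))) = 1/(130711/450 + (-2507/2198 + 321/172)) = 1/(130711/450 + 137177/189028) = 1/(12384884279/42531300) = 42531300/12384884279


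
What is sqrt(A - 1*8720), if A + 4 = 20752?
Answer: 2*sqrt(3007) ≈ 109.67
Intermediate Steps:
A = 20748 (A = -4 + 20752 = 20748)
sqrt(A - 1*8720) = sqrt(20748 - 1*8720) = sqrt(20748 - 8720) = sqrt(12028) = 2*sqrt(3007)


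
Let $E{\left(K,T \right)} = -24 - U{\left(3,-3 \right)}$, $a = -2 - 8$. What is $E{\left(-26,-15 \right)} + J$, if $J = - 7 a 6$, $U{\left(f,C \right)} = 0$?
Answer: $396$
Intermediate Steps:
$a = -10$
$E{\left(K,T \right)} = -24$ ($E{\left(K,T \right)} = -24 - 0 = -24 + 0 = -24$)
$J = 420$ ($J = \left(-7\right) \left(-10\right) 6 = 70 \cdot 6 = 420$)
$E{\left(-26,-15 \right)} + J = -24 + 420 = 396$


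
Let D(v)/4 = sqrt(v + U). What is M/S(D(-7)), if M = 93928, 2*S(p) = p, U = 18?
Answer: 46964*sqrt(11)/11 ≈ 14160.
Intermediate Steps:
D(v) = 4*sqrt(18 + v) (D(v) = 4*sqrt(v + 18) = 4*sqrt(18 + v))
S(p) = p/2
M/S(D(-7)) = 93928/(((4*sqrt(18 - 7))/2)) = 93928/(((4*sqrt(11))/2)) = 93928/((2*sqrt(11))) = 93928*(sqrt(11)/22) = 46964*sqrt(11)/11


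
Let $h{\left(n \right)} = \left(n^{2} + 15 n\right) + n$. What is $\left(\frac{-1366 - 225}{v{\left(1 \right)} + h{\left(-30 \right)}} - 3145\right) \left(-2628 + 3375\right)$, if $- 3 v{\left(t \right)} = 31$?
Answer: $- \frac{2890873566}{1229} \approx -2.3522 \cdot 10^{6}$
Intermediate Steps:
$v{\left(t \right)} = - \frac{31}{3}$ ($v{\left(t \right)} = \left(- \frac{1}{3}\right) 31 = - \frac{31}{3}$)
$h{\left(n \right)} = n^{2} + 16 n$
$\left(\frac{-1366 - 225}{v{\left(1 \right)} + h{\left(-30 \right)}} - 3145\right) \left(-2628 + 3375\right) = \left(\frac{-1366 - 225}{- \frac{31}{3} - 30 \left(16 - 30\right)} - 3145\right) \left(-2628 + 3375\right) = \left(- \frac{1591}{- \frac{31}{3} - -420} - 3145\right) 747 = \left(- \frac{1591}{- \frac{31}{3} + 420} - 3145\right) 747 = \left(- \frac{1591}{\frac{1229}{3}} - 3145\right) 747 = \left(\left(-1591\right) \frac{3}{1229} - 3145\right) 747 = \left(- \frac{4773}{1229} - 3145\right) 747 = \left(- \frac{3869978}{1229}\right) 747 = - \frac{2890873566}{1229}$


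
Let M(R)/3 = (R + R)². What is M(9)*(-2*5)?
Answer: -9720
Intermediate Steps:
M(R) = 12*R² (M(R) = 3*(R + R)² = 3*(2*R)² = 3*(4*R²) = 12*R²)
M(9)*(-2*5) = (12*9²)*(-2*5) = (12*81)*(-10) = 972*(-10) = -9720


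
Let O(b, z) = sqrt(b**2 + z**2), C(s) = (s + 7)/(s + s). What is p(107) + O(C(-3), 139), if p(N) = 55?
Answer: 55 + sqrt(173893)/3 ≈ 194.00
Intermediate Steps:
C(s) = (7 + s)/(2*s) (C(s) = (7 + s)/((2*s)) = (7 + s)*(1/(2*s)) = (7 + s)/(2*s))
p(107) + O(C(-3), 139) = 55 + sqrt(((1/2)*(7 - 3)/(-3))**2 + 139**2) = 55 + sqrt(((1/2)*(-1/3)*4)**2 + 19321) = 55 + sqrt((-2/3)**2 + 19321) = 55 + sqrt(4/9 + 19321) = 55 + sqrt(173893/9) = 55 + sqrt(173893)/3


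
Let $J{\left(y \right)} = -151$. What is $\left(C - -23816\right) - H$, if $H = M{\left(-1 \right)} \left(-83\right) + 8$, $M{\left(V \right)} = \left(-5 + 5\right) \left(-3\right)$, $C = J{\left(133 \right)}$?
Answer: $23657$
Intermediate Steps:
$C = -151$
$M{\left(V \right)} = 0$ ($M{\left(V \right)} = 0 \left(-3\right) = 0$)
$H = 8$ ($H = 0 \left(-83\right) + 8 = 0 + 8 = 8$)
$\left(C - -23816\right) - H = \left(-151 - -23816\right) - 8 = \left(-151 + 23816\right) - 8 = 23665 - 8 = 23657$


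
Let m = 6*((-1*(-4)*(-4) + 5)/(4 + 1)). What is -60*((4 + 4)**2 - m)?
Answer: -4632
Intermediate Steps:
m = -66/5 (m = 6*((4*(-4) + 5)/5) = 6*((-16 + 5)*(1/5)) = 6*(-11*1/5) = 6*(-11/5) = -66/5 ≈ -13.200)
-60*((4 + 4)**2 - m) = -60*((4 + 4)**2 - 1*(-66/5)) = -60*(8**2 + 66/5) = -60*(64 + 66/5) = -60*386/5 = -4632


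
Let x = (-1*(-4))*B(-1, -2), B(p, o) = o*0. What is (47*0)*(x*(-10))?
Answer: 0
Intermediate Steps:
B(p, o) = 0
x = 0 (x = -1*(-4)*0 = 4*0 = 0)
(47*0)*(x*(-10)) = (47*0)*(0*(-10)) = 0*0 = 0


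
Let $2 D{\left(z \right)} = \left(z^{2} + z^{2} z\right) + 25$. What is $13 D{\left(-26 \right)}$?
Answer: $- \frac{219375}{2} \approx -1.0969 \cdot 10^{5}$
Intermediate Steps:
$D{\left(z \right)} = \frac{25}{2} + \frac{z^{2}}{2} + \frac{z^{3}}{2}$ ($D{\left(z \right)} = \frac{\left(z^{2} + z^{2} z\right) + 25}{2} = \frac{\left(z^{2} + z^{3}\right) + 25}{2} = \frac{25 + z^{2} + z^{3}}{2} = \frac{25}{2} + \frac{z^{2}}{2} + \frac{z^{3}}{2}$)
$13 D{\left(-26 \right)} = 13 \left(\frac{25}{2} + \frac{\left(-26\right)^{2}}{2} + \frac{\left(-26\right)^{3}}{2}\right) = 13 \left(\frac{25}{2} + \frac{1}{2} \cdot 676 + \frac{1}{2} \left(-17576\right)\right) = 13 \left(\frac{25}{2} + 338 - 8788\right) = 13 \left(- \frac{16875}{2}\right) = - \frac{219375}{2}$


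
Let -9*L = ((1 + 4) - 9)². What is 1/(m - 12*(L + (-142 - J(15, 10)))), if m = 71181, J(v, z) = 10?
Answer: 3/219079 ≈ 1.3694e-5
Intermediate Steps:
L = -16/9 (L = -((1 + 4) - 9)²/9 = -(5 - 9)²/9 = -⅑*(-4)² = -⅑*16 = -16/9 ≈ -1.7778)
1/(m - 12*(L + (-142 - J(15, 10)))) = 1/(71181 - 12*(-16/9 + (-142 - 1*10))) = 1/(71181 - 12*(-16/9 + (-142 - 10))) = 1/(71181 - 12*(-16/9 - 152)) = 1/(71181 - 12*(-1384/9)) = 1/(71181 + 5536/3) = 1/(219079/3) = 3/219079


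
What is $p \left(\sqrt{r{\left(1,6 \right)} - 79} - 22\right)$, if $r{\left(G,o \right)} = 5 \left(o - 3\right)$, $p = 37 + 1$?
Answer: $-836 + 304 i \approx -836.0 + 304.0 i$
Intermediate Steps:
$p = 38$
$r{\left(G,o \right)} = -15 + 5 o$ ($r{\left(G,o \right)} = 5 \left(-3 + o\right) = -15 + 5 o$)
$p \left(\sqrt{r{\left(1,6 \right)} - 79} - 22\right) = 38 \left(\sqrt{\left(-15 + 5 \cdot 6\right) - 79} - 22\right) = 38 \left(\sqrt{\left(-15 + 30\right) - 79} - 22\right) = 38 \left(\sqrt{15 - 79} - 22\right) = 38 \left(\sqrt{-64} - 22\right) = 38 \left(8 i - 22\right) = 38 \left(-22 + 8 i\right) = -836 + 304 i$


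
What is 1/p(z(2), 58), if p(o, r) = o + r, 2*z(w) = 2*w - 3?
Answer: 2/117 ≈ 0.017094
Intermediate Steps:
z(w) = -3/2 + w (z(w) = (2*w - 3)/2 = (-3 + 2*w)/2 = -3/2 + w)
1/p(z(2), 58) = 1/((-3/2 + 2) + 58) = 1/(½ + 58) = 1/(117/2) = 2/117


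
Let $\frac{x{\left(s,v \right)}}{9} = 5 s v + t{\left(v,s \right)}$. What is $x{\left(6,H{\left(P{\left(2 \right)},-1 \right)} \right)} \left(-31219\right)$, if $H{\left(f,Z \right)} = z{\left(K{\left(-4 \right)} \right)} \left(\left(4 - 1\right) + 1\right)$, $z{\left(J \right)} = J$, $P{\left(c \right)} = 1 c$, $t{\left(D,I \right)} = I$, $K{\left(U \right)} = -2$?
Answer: $65747214$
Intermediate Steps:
$P{\left(c \right)} = c$
$H{\left(f,Z \right)} = -8$ ($H{\left(f,Z \right)} = - 2 \left(\left(4 - 1\right) + 1\right) = - 2 \left(3 + 1\right) = \left(-2\right) 4 = -8$)
$x{\left(s,v \right)} = 9 s + 45 s v$ ($x{\left(s,v \right)} = 9 \left(5 s v + s\right) = 9 \left(s + 5 s v\right) = 9 s + 45 s v$)
$x{\left(6,H{\left(P{\left(2 \right)},-1 \right)} \right)} \left(-31219\right) = 9 \cdot 6 \left(1 + 5 \left(-8\right)\right) \left(-31219\right) = 9 \cdot 6 \left(1 - 40\right) \left(-31219\right) = 9 \cdot 6 \left(-39\right) \left(-31219\right) = \left(-2106\right) \left(-31219\right) = 65747214$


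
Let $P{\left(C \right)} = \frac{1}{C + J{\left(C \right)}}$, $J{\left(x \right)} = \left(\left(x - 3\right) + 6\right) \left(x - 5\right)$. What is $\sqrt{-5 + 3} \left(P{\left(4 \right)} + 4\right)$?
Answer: $\frac{11 i \sqrt{2}}{3} \approx 5.1854 i$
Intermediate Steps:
$J{\left(x \right)} = \left(-5 + x\right) \left(3 + x\right)$ ($J{\left(x \right)} = \left(\left(-3 + x\right) + 6\right) \left(-5 + x\right) = \left(3 + x\right) \left(-5 + x\right) = \left(-5 + x\right) \left(3 + x\right)$)
$P{\left(C \right)} = \frac{1}{-15 + C^{2} - C}$ ($P{\left(C \right)} = \frac{1}{C - \left(15 - C^{2} + 2 C\right)} = \frac{1}{-15 + C^{2} - C}$)
$\sqrt{-5 + 3} \left(P{\left(4 \right)} + 4\right) = \sqrt{-5 + 3} \left(\frac{1}{-15 + 4^{2} - 4} + 4\right) = \sqrt{-2} \left(\frac{1}{-15 + 16 - 4} + 4\right) = i \sqrt{2} \left(\frac{1}{-3} + 4\right) = i \sqrt{2} \left(- \frac{1}{3} + 4\right) = i \sqrt{2} \cdot \frac{11}{3} = \frac{11 i \sqrt{2}}{3}$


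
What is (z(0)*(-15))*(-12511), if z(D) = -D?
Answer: 0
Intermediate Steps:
(z(0)*(-15))*(-12511) = (-1*0*(-15))*(-12511) = (0*(-15))*(-12511) = 0*(-12511) = 0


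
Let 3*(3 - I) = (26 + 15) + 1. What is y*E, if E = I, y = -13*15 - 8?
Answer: 2233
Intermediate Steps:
y = -203 (y = -195 - 8 = -203)
I = -11 (I = 3 - ((26 + 15) + 1)/3 = 3 - (41 + 1)/3 = 3 - 1/3*42 = 3 - 14 = -11)
E = -11
y*E = -203*(-11) = 2233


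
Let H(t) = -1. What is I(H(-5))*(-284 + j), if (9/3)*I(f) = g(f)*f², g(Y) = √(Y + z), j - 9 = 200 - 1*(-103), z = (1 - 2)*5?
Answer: 28*I*√6/3 ≈ 22.862*I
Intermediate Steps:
z = -5 (z = -1*5 = -5)
j = 312 (j = 9 + (200 - 1*(-103)) = 9 + (200 + 103) = 9 + 303 = 312)
g(Y) = √(-5 + Y) (g(Y) = √(Y - 5) = √(-5 + Y))
I(f) = f²*√(-5 + f)/3 (I(f) = (√(-5 + f)*f²)/3 = (f²*√(-5 + f))/3 = f²*√(-5 + f)/3)
I(H(-5))*(-284 + j) = ((⅓)*(-1)²*√(-5 - 1))*(-284 + 312) = ((⅓)*1*√(-6))*28 = ((⅓)*1*(I*√6))*28 = (I*√6/3)*28 = 28*I*√6/3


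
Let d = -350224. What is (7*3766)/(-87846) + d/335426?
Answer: -1414581347/1052351157 ≈ -1.3442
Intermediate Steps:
(7*3766)/(-87846) + d/335426 = (7*3766)/(-87846) - 350224/335426 = 26362*(-1/87846) - 350224*1/335426 = -13181/43923 - 25016/23959 = -1414581347/1052351157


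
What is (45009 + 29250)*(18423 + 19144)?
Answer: 2789687853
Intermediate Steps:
(45009 + 29250)*(18423 + 19144) = 74259*37567 = 2789687853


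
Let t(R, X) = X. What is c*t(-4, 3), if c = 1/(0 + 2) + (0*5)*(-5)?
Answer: 3/2 ≈ 1.5000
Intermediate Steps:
c = ½ (c = 1/2 + 0*(-5) = ½ + 0 = ½ ≈ 0.50000)
c*t(-4, 3) = (½)*3 = 3/2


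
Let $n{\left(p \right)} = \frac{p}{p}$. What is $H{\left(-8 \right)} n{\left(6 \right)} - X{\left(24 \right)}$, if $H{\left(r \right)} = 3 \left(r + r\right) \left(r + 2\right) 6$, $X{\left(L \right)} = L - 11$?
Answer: $1715$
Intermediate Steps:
$X{\left(L \right)} = -11 + L$
$n{\left(p \right)} = 1$
$H{\left(r \right)} = 36 r \left(2 + r\right)$ ($H{\left(r \right)} = 3 \cdot 2 r \left(2 + r\right) 6 = 6 r \left(2 + r\right) 6 = 36 r \left(2 + r\right)$)
$H{\left(-8 \right)} n{\left(6 \right)} - X{\left(24 \right)} = 36 \left(-8\right) \left(2 - 8\right) 1 - \left(-11 + 24\right) = 36 \left(-8\right) \left(-6\right) 1 - 13 = 1728 \cdot 1 - 13 = 1728 - 13 = 1715$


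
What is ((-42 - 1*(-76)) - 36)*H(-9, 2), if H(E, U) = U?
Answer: -4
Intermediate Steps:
((-42 - 1*(-76)) - 36)*H(-9, 2) = ((-42 - 1*(-76)) - 36)*2 = ((-42 + 76) - 36)*2 = (34 - 36)*2 = -2*2 = -4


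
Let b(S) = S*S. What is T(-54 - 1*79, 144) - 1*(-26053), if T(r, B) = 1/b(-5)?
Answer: 651326/25 ≈ 26053.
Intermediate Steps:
b(S) = S²
T(r, B) = 1/25 (T(r, B) = 1/((-5)²) = 1/25)
T(-54 - 1*79, 144) - 1*(-26053) = 1/25 - 1*(-26053) = 1/25 + 26053 = 651326/25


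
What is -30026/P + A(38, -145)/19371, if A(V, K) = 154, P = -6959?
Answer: 52973212/12254799 ≈ 4.3226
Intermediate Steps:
-30026/P + A(38, -145)/19371 = -30026/(-6959) + 154/19371 = -30026*(-1/6959) + 154*(1/19371) = 30026/6959 + 14/1761 = 52973212/12254799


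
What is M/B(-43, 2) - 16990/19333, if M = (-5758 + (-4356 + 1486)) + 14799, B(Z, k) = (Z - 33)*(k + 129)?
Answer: -288456383/192479348 ≈ -1.4986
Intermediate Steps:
B(Z, k) = (-33 + Z)*(129 + k)
M = 6171 (M = (-5758 - 2870) + 14799 = -8628 + 14799 = 6171)
M/B(-43, 2) - 16990/19333 = 6171/(-4257 - 33*2 + 129*(-43) - 43*2) - 16990/19333 = 6171/(-4257 - 66 - 5547 - 86) - 16990*1/19333 = 6171/(-9956) - 16990/19333 = 6171*(-1/9956) - 16990/19333 = -6171/9956 - 16990/19333 = -288456383/192479348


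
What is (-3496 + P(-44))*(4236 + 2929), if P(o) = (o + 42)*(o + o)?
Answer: -23787800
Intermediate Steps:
P(o) = 2*o*(42 + o) (P(o) = (42 + o)*(2*o) = 2*o*(42 + o))
(-3496 + P(-44))*(4236 + 2929) = (-3496 + 2*(-44)*(42 - 44))*(4236 + 2929) = (-3496 + 2*(-44)*(-2))*7165 = (-3496 + 176)*7165 = -3320*7165 = -23787800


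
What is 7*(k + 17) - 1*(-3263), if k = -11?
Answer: 3305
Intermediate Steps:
7*(k + 17) - 1*(-3263) = 7*(-11 + 17) - 1*(-3263) = 7*6 + 3263 = 42 + 3263 = 3305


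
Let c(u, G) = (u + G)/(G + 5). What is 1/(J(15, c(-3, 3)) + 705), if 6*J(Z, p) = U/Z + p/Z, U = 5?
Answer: 18/12691 ≈ 0.0014183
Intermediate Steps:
c(u, G) = (G + u)/(5 + G)
J(Z, p) = 5/(6*Z) + p/(6*Z) (J(Z, p) = (5/Z + p/Z)/6 = 5/(6*Z) + p/(6*Z))
1/(J(15, c(-3, 3)) + 705) = 1/((1/6)*(5 + (3 - 3)/(5 + 3))/15 + 705) = 1/((1/6)*(1/15)*(5 + 0/8) + 705) = 1/((1/6)*(1/15)*(5 + (1/8)*0) + 705) = 1/((1/6)*(1/15)*(5 + 0) + 705) = 1/((1/6)*(1/15)*5 + 705) = 1/(1/18 + 705) = 1/(12691/18) = 18/12691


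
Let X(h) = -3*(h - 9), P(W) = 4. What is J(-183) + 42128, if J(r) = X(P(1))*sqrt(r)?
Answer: 42128 + 15*I*sqrt(183) ≈ 42128.0 + 202.92*I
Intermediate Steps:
X(h) = 27 - 3*h (X(h) = -3*(-9 + h) = 27 - 3*h)
J(r) = 15*sqrt(r) (J(r) = (27 - 3*4)*sqrt(r) = (27 - 12)*sqrt(r) = 15*sqrt(r))
J(-183) + 42128 = 15*sqrt(-183) + 42128 = 15*(I*sqrt(183)) + 42128 = 15*I*sqrt(183) + 42128 = 42128 + 15*I*sqrt(183)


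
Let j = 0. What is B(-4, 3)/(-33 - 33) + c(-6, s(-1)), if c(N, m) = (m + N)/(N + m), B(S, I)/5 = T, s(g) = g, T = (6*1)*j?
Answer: 1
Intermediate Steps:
T = 0 (T = (6*1)*0 = 6*0 = 0)
B(S, I) = 0 (B(S, I) = 5*0 = 0)
c(N, m) = 1 (c(N, m) = (N + m)/(N + m) = 1)
B(-4, 3)/(-33 - 33) + c(-6, s(-1)) = 0/(-33 - 33) + 1 = 0/(-66) + 1 = 0*(-1/66) + 1 = 0 + 1 = 1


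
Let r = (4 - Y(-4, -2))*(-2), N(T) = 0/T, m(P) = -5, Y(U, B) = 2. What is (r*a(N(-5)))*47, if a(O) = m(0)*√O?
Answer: 0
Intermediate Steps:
N(T) = 0
r = -4 (r = (4 - 1*2)*(-2) = (4 - 2)*(-2) = 2*(-2) = -4)
a(O) = -5*√O
(r*a(N(-5)))*47 = -(-20)*√0*47 = -(-20)*0*47 = -4*0*47 = 0*47 = 0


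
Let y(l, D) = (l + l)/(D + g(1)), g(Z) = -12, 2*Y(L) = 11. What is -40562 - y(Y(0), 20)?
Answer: -324507/8 ≈ -40563.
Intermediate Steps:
Y(L) = 11/2 (Y(L) = (1/2)*11 = 11/2)
y(l, D) = 2*l/(-12 + D) (y(l, D) = (l + l)/(D - 12) = (2*l)/(-12 + D) = 2*l/(-12 + D))
-40562 - y(Y(0), 20) = -40562 - 2*11/(2*(-12 + 20)) = -40562 - 2*11/(2*8) = -40562 - 1*11/8 = -40562 - 11/8 = -324507/8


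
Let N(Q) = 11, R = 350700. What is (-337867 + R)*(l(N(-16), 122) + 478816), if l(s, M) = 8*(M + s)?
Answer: 6158300040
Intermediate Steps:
l(s, M) = 8*M + 8*s
(-337867 + R)*(l(N(-16), 122) + 478816) = (-337867 + 350700)*((8*122 + 8*11) + 478816) = 12833*((976 + 88) + 478816) = 12833*(1064 + 478816) = 12833*479880 = 6158300040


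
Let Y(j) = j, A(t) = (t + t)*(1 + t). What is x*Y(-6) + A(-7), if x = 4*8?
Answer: -108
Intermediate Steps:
A(t) = 2*t*(1 + t) (A(t) = (2*t)*(1 + t) = 2*t*(1 + t))
x = 32
x*Y(-6) + A(-7) = 32*(-6) + 2*(-7)*(1 - 7) = -192 + 2*(-7)*(-6) = -192 + 84 = -108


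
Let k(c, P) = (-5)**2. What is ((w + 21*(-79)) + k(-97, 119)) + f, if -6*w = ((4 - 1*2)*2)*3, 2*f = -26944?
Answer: -15108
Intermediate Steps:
f = -13472 (f = (1/2)*(-26944) = -13472)
w = -2 (w = -(4 - 1*2)*2*3/6 = -(4 - 2)*2*3/6 = -2*2*3/6 = -2*3/3 = -1/6*12 = -2)
k(c, P) = 25
((w + 21*(-79)) + k(-97, 119)) + f = ((-2 + 21*(-79)) + 25) - 13472 = ((-2 - 1659) + 25) - 13472 = (-1661 + 25) - 13472 = -1636 - 13472 = -15108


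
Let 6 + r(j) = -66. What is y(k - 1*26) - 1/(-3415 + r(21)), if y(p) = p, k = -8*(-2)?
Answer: -34869/3487 ≈ -9.9997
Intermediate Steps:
k = 16
r(j) = -72 (r(j) = -6 - 66 = -72)
y(k - 1*26) - 1/(-3415 + r(21)) = (16 - 1*26) - 1/(-3415 - 72) = (16 - 26) - 1/(-3487) = -10 - 1*(-1/3487) = -10 + 1/3487 = -34869/3487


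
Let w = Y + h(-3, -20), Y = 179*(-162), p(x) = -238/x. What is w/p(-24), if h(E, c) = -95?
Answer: -349116/119 ≈ -2933.7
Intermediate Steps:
Y = -28998
w = -29093 (w = -28998 - 95 = -29093)
w/p(-24) = -29093/((-238/(-24))) = -29093/((-238*(-1/24))) = -29093/119/12 = -29093*12/119 = -349116/119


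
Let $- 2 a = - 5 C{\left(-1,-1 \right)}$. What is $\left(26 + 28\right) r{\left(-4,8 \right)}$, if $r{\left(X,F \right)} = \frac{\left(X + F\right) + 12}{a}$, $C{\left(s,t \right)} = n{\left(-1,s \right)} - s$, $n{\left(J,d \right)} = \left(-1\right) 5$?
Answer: $- \frac{432}{5} \approx -86.4$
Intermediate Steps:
$n{\left(J,d \right)} = -5$
$C{\left(s,t \right)} = -5 - s$
$a = -10$ ($a = - \frac{\left(-5\right) \left(-5 - -1\right)}{2} = - \frac{\left(-5\right) \left(-5 + 1\right)}{2} = - \frac{\left(-5\right) \left(-4\right)}{2} = \left(- \frac{1}{2}\right) 20 = -10$)
$r{\left(X,F \right)} = - \frac{6}{5} - \frac{F}{10} - \frac{X}{10}$ ($r{\left(X,F \right)} = \frac{\left(X + F\right) + 12}{-10} = \left(\left(F + X\right) + 12\right) \left(- \frac{1}{10}\right) = \left(12 + F + X\right) \left(- \frac{1}{10}\right) = - \frac{6}{5} - \frac{F}{10} - \frac{X}{10}$)
$\left(26 + 28\right) r{\left(-4,8 \right)} = \left(26 + 28\right) \left(- \frac{6}{5} - \frac{4}{5} - - \frac{2}{5}\right) = 54 \left(- \frac{6}{5} - \frac{4}{5} + \frac{2}{5}\right) = 54 \left(- \frac{8}{5}\right) = - \frac{432}{5}$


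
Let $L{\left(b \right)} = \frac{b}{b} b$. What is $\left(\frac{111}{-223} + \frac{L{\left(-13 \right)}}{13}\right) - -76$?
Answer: $\frac{16614}{223} \approx 74.502$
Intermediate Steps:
$L{\left(b \right)} = b$ ($L{\left(b \right)} = 1 b = b$)
$\left(\frac{111}{-223} + \frac{L{\left(-13 \right)}}{13}\right) - -76 = \left(\frac{111}{-223} - \frac{13}{13}\right) - -76 = \left(111 \left(- \frac{1}{223}\right) - 1\right) + 76 = \left(- \frac{111}{223} - 1\right) + 76 = - \frac{334}{223} + 76 = \frac{16614}{223}$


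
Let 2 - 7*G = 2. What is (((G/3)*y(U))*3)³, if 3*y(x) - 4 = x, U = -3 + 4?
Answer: 0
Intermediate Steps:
G = 0 (G = 2/7 - ⅐*2 = 2/7 - 2/7 = 0)
U = 1
y(x) = 4/3 + x/3
(((G/3)*y(U))*3)³ = (((0/3)*(4/3 + (⅓)*1))*3)³ = (((0*(⅓))*(4/3 + ⅓))*3)³ = ((0*(5/3))*3)³ = (0*3)³ = 0³ = 0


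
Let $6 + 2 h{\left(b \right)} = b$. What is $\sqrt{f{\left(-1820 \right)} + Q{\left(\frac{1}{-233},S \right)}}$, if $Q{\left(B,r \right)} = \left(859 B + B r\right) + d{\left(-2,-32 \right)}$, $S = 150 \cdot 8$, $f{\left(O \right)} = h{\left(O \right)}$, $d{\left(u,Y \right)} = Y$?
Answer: $\frac{2 i \sqrt{12945713}}{233} \approx 30.884 i$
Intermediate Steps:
$h{\left(b \right)} = -3 + \frac{b}{2}$
$f{\left(O \right)} = -3 + \frac{O}{2}$
$S = 1200$
$Q{\left(B,r \right)} = -32 + 859 B + B r$ ($Q{\left(B,r \right)} = \left(859 B + B r\right) - 32 = -32 + 859 B + B r$)
$\sqrt{f{\left(-1820 \right)} + Q{\left(\frac{1}{-233},S \right)}} = \sqrt{\left(-3 + \frac{1}{2} \left(-1820\right)\right) + \left(-32 + \frac{859}{-233} + \frac{1}{-233} \cdot 1200\right)} = \sqrt{\left(-3 - 910\right) - \frac{9515}{233}} = \sqrt{-913 - \frac{9515}{233}} = \sqrt{- \frac{222244}{233}} = \frac{2 i \sqrt{12945713}}{233}$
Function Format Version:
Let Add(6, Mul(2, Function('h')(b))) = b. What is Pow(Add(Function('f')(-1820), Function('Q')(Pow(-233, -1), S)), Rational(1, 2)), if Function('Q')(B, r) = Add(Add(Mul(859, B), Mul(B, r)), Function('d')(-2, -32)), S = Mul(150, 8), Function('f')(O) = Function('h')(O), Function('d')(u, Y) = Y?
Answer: Mul(Rational(2, 233), I, Pow(12945713, Rational(1, 2))) ≈ Mul(30.884, I)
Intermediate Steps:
Function('h')(b) = Add(-3, Mul(Rational(1, 2), b))
Function('f')(O) = Add(-3, Mul(Rational(1, 2), O))
S = 1200
Function('Q')(B, r) = Add(-32, Mul(859, B), Mul(B, r)) (Function('Q')(B, r) = Add(Add(Mul(859, B), Mul(B, r)), -32) = Add(-32, Mul(859, B), Mul(B, r)))
Pow(Add(Function('f')(-1820), Function('Q')(Pow(-233, -1), S)), Rational(1, 2)) = Pow(Add(Add(-3, Mul(Rational(1, 2), -1820)), Add(-32, Mul(859, Pow(-233, -1)), Mul(Pow(-233, -1), 1200))), Rational(1, 2)) = Pow(Add(Add(-3, -910), Add(-32, Mul(859, Rational(-1, 233)), Mul(Rational(-1, 233), 1200))), Rational(1, 2)) = Pow(Add(-913, Add(-32, Rational(-859, 233), Rational(-1200, 233))), Rational(1, 2)) = Pow(Add(-913, Rational(-9515, 233)), Rational(1, 2)) = Pow(Rational(-222244, 233), Rational(1, 2)) = Mul(Rational(2, 233), I, Pow(12945713, Rational(1, 2)))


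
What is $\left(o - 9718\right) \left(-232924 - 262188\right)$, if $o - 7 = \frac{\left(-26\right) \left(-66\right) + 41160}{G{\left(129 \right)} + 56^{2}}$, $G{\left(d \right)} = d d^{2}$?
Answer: $\frac{10336407524667288}{2149825} \approx 4.808 \cdot 10^{9}$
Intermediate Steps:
$G{\left(d \right)} = d^{3}$
$o = \frac{15091651}{2149825}$ ($o = 7 + \frac{\left(-26\right) \left(-66\right) + 41160}{129^{3} + 56^{2}} = 7 + \frac{1716 + 41160}{2146689 + 3136} = 7 + \frac{42876}{2149825} = \frac{15091651}{2149825} \approx 7.0199$)
$\left(o - 9718\right) \left(-232924 - 262188\right) = \left(\frac{15091651}{2149825} - 9718\right) \left(-232924 - 262188\right) = \left(- \frac{20876907699}{2149825}\right) \left(-495112\right) = \frac{10336407524667288}{2149825}$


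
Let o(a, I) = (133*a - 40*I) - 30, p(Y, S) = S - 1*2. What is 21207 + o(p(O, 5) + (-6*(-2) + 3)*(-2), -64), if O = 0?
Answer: 20146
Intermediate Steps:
p(Y, S) = -2 + S (p(Y, S) = S - 2 = -2 + S)
o(a, I) = -30 - 40*I + 133*a (o(a, I) = (-40*I + 133*a) - 30 = -30 - 40*I + 133*a)
21207 + o(p(O, 5) + (-6*(-2) + 3)*(-2), -64) = 21207 + (-30 - 40*(-64) + 133*((-2 + 5) + (-6*(-2) + 3)*(-2))) = 21207 + (-30 + 2560 + 133*(3 + (-2*(-6) + 3)*(-2))) = 21207 + (-30 + 2560 + 133*(3 + (12 + 3)*(-2))) = 21207 + (-30 + 2560 + 133*(3 + 15*(-2))) = 21207 + (-30 + 2560 + 133*(3 - 30)) = 21207 + (-30 + 2560 + 133*(-27)) = 21207 + (-30 + 2560 - 3591) = 21207 - 1061 = 20146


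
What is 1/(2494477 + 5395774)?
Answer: 1/7890251 ≈ 1.2674e-7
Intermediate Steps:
1/(2494477 + 5395774) = 1/7890251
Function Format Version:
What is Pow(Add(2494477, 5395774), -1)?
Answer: Rational(1, 7890251) ≈ 1.2674e-7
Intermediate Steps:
Pow(Add(2494477, 5395774), -1) = Pow(7890251, -1) = Rational(1, 7890251)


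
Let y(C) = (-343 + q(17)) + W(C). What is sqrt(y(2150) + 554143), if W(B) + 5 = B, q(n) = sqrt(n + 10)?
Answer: sqrt(555945 + 3*sqrt(3)) ≈ 745.62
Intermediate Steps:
q(n) = sqrt(10 + n)
W(B) = -5 + B
y(C) = -348 + C + 3*sqrt(3) (y(C) = (-343 + sqrt(10 + 17)) + (-5 + C) = (-343 + sqrt(27)) + (-5 + C) = (-343 + 3*sqrt(3)) + (-5 + C) = -348 + C + 3*sqrt(3))
sqrt(y(2150) + 554143) = sqrt((-348 + 2150 + 3*sqrt(3)) + 554143) = sqrt((1802 + 3*sqrt(3)) + 554143) = sqrt(555945 + 3*sqrt(3))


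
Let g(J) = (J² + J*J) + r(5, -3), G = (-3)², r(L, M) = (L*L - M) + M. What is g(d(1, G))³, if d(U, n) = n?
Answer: 6539203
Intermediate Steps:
r(L, M) = L² (r(L, M) = (L² - M) + M = L²)
G = 9
g(J) = 25 + 2*J² (g(J) = (J² + J*J) + 5² = (J² + J²) + 25 = 2*J² + 25 = 25 + 2*J²)
g(d(1, G))³ = (25 + 2*9²)³ = (25 + 2*81)³ = (25 + 162)³ = 187³ = 6539203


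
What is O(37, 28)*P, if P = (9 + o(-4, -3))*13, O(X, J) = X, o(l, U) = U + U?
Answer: 1443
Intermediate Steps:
o(l, U) = 2*U
P = 39 (P = (9 + 2*(-3))*13 = (9 - 6)*13 = 3*13 = 39)
O(37, 28)*P = 37*39 = 1443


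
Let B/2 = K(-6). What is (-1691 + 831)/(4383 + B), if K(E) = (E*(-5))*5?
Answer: -860/4683 ≈ -0.18364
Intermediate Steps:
K(E) = -25*E (K(E) = -5*E*5 = -25*E)
B = 300 (B = 2*(-25*(-6)) = 2*150 = 300)
(-1691 + 831)/(4383 + B) = (-1691 + 831)/(4383 + 300) = -860/4683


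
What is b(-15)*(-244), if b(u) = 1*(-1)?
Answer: 244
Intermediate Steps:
b(u) = -1
b(-15)*(-244) = -1*(-244) = 244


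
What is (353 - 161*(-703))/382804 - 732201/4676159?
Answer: 62655729155/447513092459 ≈ 0.14001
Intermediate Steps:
(353 - 161*(-703))/382804 - 732201/4676159 = (353 + 113183)*(1/382804) - 732201*1/4676159 = 113536*(1/382804) - 732201/4676159 = 28384/95701 - 732201/4676159 = 62655729155/447513092459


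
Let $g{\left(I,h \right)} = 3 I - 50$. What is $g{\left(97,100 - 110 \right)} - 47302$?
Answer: $-47061$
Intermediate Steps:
$g{\left(I,h \right)} = -50 + 3 I$
$g{\left(97,100 - 110 \right)} - 47302 = \left(-50 + 3 \cdot 97\right) - 47302 = \left(-50 + 291\right) - 47302 = 241 - 47302 = -47061$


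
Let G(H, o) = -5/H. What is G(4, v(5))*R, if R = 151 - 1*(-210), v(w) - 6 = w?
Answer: -1805/4 ≈ -451.25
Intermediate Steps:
v(w) = 6 + w
R = 361 (R = 151 + 210 = 361)
G(4, v(5))*R = -5/4*361 = -1805/4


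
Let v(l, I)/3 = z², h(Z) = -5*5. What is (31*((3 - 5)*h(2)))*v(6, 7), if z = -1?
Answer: 4650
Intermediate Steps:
h(Z) = -25
v(l, I) = 3 (v(l, I) = 3*(-1)² = 3*1 = 3)
(31*((3 - 5)*h(2)))*v(6, 7) = (31*((3 - 5)*(-25)))*3 = (31*(-2*(-25)))*3 = (31*50)*3 = 1550*3 = 4650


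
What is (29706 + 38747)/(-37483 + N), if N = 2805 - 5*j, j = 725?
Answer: -68453/38303 ≈ -1.7871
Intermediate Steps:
N = -820 (N = 2805 - 5*725 = 2805 - 3625 = -820)
(29706 + 38747)/(-37483 + N) = (29706 + 38747)/(-37483 - 820) = 68453/(-38303) = 68453*(-1/38303) = -68453/38303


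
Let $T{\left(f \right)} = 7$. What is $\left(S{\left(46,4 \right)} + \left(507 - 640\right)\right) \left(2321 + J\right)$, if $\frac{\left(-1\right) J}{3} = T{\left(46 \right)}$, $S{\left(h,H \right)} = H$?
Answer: $-296700$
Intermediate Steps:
$J = -21$ ($J = \left(-3\right) 7 = -21$)
$\left(S{\left(46,4 \right)} + \left(507 - 640\right)\right) \left(2321 + J\right) = \left(4 + \left(507 - 640\right)\right) \left(2321 - 21\right) = \left(4 + \left(507 - 640\right)\right) 2300 = \left(4 - 133\right) 2300 = \left(-129\right) 2300 = -296700$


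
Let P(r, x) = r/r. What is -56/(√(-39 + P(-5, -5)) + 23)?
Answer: -184/81 + 8*I*√38/81 ≈ -2.2716 + 0.60883*I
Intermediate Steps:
P(r, x) = 1
-56/(√(-39 + P(-5, -5)) + 23) = -56/(√(-39 + 1) + 23) = -56/(√(-38) + 23) = -56/(I*√38 + 23) = -56/(23 + I*√38)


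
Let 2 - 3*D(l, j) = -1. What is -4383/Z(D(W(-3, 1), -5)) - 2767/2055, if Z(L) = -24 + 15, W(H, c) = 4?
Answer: 998018/2055 ≈ 485.65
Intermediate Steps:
D(l, j) = 1 (D(l, j) = ⅔ - ⅓*(-1) = ⅔ + ⅓ = 1)
Z(L) = -9
-4383/Z(D(W(-3, 1), -5)) - 2767/2055 = -4383/(-9) - 2767/2055 = -4383*(-⅑) - 2767*1/2055 = 487 - 2767/2055 = 998018/2055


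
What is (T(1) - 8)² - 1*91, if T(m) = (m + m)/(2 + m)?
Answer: -335/9 ≈ -37.222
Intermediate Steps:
T(m) = 2*m/(2 + m) (T(m) = (2*m)/(2 + m) = 2*m/(2 + m))
(T(1) - 8)² - 1*91 = (2*1/(2 + 1) - 8)² - 1*91 = (2*1/3 - 8)² - 91 = (2*1*(⅓) - 8)² - 91 = (⅔ - 8)² - 91 = (-22/3)² - 91 = 484/9 - 91 = -335/9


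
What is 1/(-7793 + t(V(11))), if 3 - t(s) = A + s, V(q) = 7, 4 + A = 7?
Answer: -1/7800 ≈ -0.00012821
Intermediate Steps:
A = 3 (A = -4 + 7 = 3)
t(s) = -s (t(s) = 3 - (3 + s) = 3 + (-3 - s) = -s)
1/(-7793 + t(V(11))) = 1/(-7793 - 1*7) = 1/(-7793 - 7) = 1/(-7800) = -1/7800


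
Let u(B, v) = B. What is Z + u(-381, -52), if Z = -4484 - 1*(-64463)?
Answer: 59598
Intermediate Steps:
Z = 59979 (Z = -4484 + 64463 = 59979)
Z + u(-381, -52) = 59979 - 381 = 59598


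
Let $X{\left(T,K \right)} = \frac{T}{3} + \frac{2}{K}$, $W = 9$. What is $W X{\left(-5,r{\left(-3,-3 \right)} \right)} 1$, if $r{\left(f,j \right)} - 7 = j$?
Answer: $- \frac{21}{2} \approx -10.5$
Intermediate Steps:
$r{\left(f,j \right)} = 7 + j$
$X{\left(T,K \right)} = \frac{2}{K} + \frac{T}{3}$ ($X{\left(T,K \right)} = T \frac{1}{3} + \frac{2}{K} = \frac{T}{3} + \frac{2}{K} = \frac{2}{K} + \frac{T}{3}$)
$W X{\left(-5,r{\left(-3,-3 \right)} \right)} 1 = 9 \left(\frac{2}{7 - 3} + \frac{1}{3} \left(-5\right)\right) 1 = 9 \left(\frac{2}{4} - \frac{5}{3}\right) 1 = 9 \left(2 \cdot \frac{1}{4} - \frac{5}{3}\right) 1 = 9 \left(\frac{1}{2} - \frac{5}{3}\right) 1 = 9 \left(- \frac{7}{6}\right) 1 = \left(- \frac{21}{2}\right) 1 = - \frac{21}{2}$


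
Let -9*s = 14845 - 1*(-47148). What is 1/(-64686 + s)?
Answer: -9/644167 ≈ -1.3972e-5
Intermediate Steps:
s = -61993/9 (s = -(14845 - 1*(-47148))/9 = -(14845 + 47148)/9 = -⅑*61993 = -61993/9 ≈ -6888.1)
1/(-64686 + s) = 1/(-64686 - 61993/9) = 1/(-644167/9) = -9/644167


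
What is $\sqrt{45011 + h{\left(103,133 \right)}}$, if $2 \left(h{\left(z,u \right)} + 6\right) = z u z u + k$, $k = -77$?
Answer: $\sqrt{93876267} \approx 9689.0$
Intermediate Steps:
$h{\left(z,u \right)} = - \frac{89}{2} + \frac{u^{2} z^{2}}{2}$ ($h{\left(z,u \right)} = -6 + \frac{z u z u - 77}{2} = -6 + \frac{u z z u - 77}{2} = -6 + \frac{u z^{2} u - 77}{2} = -6 + \frac{u^{2} z^{2} - 77}{2} = -6 + \frac{-77 + u^{2} z^{2}}{2} = -6 + \left(- \frac{77}{2} + \frac{u^{2} z^{2}}{2}\right) = - \frac{89}{2} + \frac{u^{2} z^{2}}{2}$)
$\sqrt{45011 + h{\left(103,133 \right)}} = \sqrt{45011 - \left(\frac{89}{2} - \frac{133^{2} \cdot 103^{2}}{2}\right)} = \sqrt{45011 - \left(\frac{89}{2} - \frac{187662601}{2}\right)} = \sqrt{45011 + \left(- \frac{89}{2} + \frac{187662601}{2}\right)} = \sqrt{45011 + 93831256} = \sqrt{93876267}$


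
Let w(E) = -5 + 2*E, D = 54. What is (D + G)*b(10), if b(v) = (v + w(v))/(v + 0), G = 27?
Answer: 405/2 ≈ 202.50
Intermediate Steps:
b(v) = (-5 + 3*v)/v (b(v) = (v + (-5 + 2*v))/(v + 0) = (-5 + 3*v)/v)
(D + G)*b(10) = (54 + 27)*(3 - 5/10) = 81*(3 - 5*⅒) = 81*(3 - ½) = 81*(5/2) = 405/2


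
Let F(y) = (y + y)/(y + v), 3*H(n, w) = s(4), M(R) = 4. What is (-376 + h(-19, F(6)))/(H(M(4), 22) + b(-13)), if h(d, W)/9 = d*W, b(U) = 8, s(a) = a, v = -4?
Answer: -2103/14 ≈ -150.21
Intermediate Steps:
H(n, w) = 4/3 (H(n, w) = (⅓)*4 = 4/3)
F(y) = 2*y/(-4 + y) (F(y) = (y + y)/(y - 4) = (2*y)/(-4 + y) = 2*y/(-4 + y))
h(d, W) = 9*W*d (h(d, W) = 9*(d*W) = 9*(W*d) = 9*W*d)
(-376 + h(-19, F(6)))/(H(M(4), 22) + b(-13)) = (-376 + 9*(2*6/(-4 + 6))*(-19))/(4/3 + 8) = (-376 + 9*(2*6/2)*(-19))/(28/3) = (-376 + 9*(2*6*(½))*(-19))*(3/28) = (-376 + 9*6*(-19))*(3/28) = (-376 - 1026)*(3/28) = -1402*3/28 = -2103/14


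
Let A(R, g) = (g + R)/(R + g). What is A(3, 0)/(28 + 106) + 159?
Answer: 21307/134 ≈ 159.01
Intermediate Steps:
A(R, g) = 1 (A(R, g) = (R + g)/(R + g) = 1)
A(3, 0)/(28 + 106) + 159 = 1/(28 + 106) + 159 = 1/134 + 159 = 21307/134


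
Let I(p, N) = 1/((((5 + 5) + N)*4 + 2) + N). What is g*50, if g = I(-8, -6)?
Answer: 25/6 ≈ 4.1667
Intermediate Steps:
I(p, N) = 1/(42 + 5*N) (I(p, N) = 1/(((10 + N)*4 + 2) + N) = 1/(((40 + 4*N) + 2) + N) = 1/((42 + 4*N) + N) = 1/(42 + 5*N))
g = 1/12 (g = 1/(42 + 5*(-6)) = 1/(42 - 30) = 1/12 ≈ 0.083333)
g*50 = (1/12)*50 = 25/6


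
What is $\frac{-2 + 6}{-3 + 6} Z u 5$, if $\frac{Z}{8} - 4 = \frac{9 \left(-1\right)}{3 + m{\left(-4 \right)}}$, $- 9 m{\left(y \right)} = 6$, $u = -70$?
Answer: $- \frac{1600}{3} \approx -533.33$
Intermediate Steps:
$m{\left(y \right)} = - \frac{2}{3}$ ($m{\left(y \right)} = \left(- \frac{1}{9}\right) 6 = - \frac{2}{3}$)
$Z = \frac{8}{7}$ ($Z = 32 + 8 \frac{9 \left(-1\right)}{3 - \frac{2}{3}} = 32 + 8 \left(- \frac{9}{\frac{7}{3}}\right) = 32 + 8 \left(\left(-9\right) \frac{3}{7}\right) = 32 + 8 \left(- \frac{27}{7}\right) = 32 - \frac{216}{7} = \frac{8}{7} \approx 1.1429$)
$\frac{-2 + 6}{-3 + 6} Z u 5 = \frac{-2 + 6}{-3 + 6} \cdot \frac{8}{7} \left(-70\right) 5 = \frac{4}{3} \cdot \frac{8}{7} \left(-70\right) 5 = \frac{32}{21} \left(-70\right) 5 = \left(- \frac{320}{3}\right) 5 = - \frac{1600}{3}$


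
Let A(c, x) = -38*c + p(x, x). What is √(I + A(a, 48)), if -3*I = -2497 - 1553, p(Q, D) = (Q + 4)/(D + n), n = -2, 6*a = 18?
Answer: √654442/23 ≈ 35.173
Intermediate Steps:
a = 3 (a = (⅙)*18 = 3)
p(Q, D) = (4 + Q)/(-2 + D) (p(Q, D) = (Q + 4)/(D - 2) = (4 + Q)/(-2 + D))
A(c, x) = -38*c + (4 + x)/(-2 + x)
I = 1350 (I = -(-2497 - 1553)/3 = -⅓*(-4050) = 1350)
√(I + A(a, 48)) = √(1350 + (4 + 48 - 38*3*(-2 + 48))/(-2 + 48)) = √(1350 + (4 + 48 - 38*3*46)/46) = √(1350 + (4 + 48 - 5244)/46) = √(1350 + (1/46)*(-5192)) = √(1350 - 2596/23) = √(28454/23) = √654442/23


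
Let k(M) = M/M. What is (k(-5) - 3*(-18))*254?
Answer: 13970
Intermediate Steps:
k(M) = 1
(k(-5) - 3*(-18))*254 = (1 - 3*(-18))*254 = (1 + 54)*254 = 55*254 = 13970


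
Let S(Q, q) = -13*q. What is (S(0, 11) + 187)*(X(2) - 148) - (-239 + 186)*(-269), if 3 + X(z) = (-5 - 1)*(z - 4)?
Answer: -20373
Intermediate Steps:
X(z) = 21 - 6*z (X(z) = -3 + (-5 - 1)*(z - 4) = -3 - 6*(-4 + z) = -3 + (24 - 6*z) = 21 - 6*z)
(S(0, 11) + 187)*(X(2) - 148) - (-239 + 186)*(-269) = (-13*11 + 187)*((21 - 6*2) - 148) - (-239 + 186)*(-269) = (-143 + 187)*((21 - 12) - 148) - 1*(-53)*(-269) = 44*(9 - 148) + 53*(-269) = 44*(-139) - 14257 = -6116 - 14257 = -20373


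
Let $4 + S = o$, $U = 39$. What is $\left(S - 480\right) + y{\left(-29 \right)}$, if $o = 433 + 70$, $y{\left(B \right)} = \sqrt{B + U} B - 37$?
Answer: $-18 - 29 \sqrt{10} \approx -109.71$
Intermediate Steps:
$y{\left(B \right)} = -37 + B \sqrt{39 + B}$ ($y{\left(B \right)} = \sqrt{B + 39} B - 37 = \sqrt{39 + B} B - 37 = B \sqrt{39 + B} - 37 = -37 + B \sqrt{39 + B}$)
$o = 503$
$S = 499$ ($S = -4 + 503 = 499$)
$\left(S - 480\right) + y{\left(-29 \right)} = \left(499 - 480\right) - \left(37 + 29 \sqrt{39 - 29}\right) = 19 - \left(37 + 29 \sqrt{10}\right) = -18 - 29 \sqrt{10}$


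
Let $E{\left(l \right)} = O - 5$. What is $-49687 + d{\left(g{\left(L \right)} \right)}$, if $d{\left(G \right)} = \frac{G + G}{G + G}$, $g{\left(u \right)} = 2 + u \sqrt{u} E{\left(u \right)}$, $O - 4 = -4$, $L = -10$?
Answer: $-49686$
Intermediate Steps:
$O = 0$ ($O = 4 - 4 = 0$)
$E{\left(l \right)} = -5$ ($E{\left(l \right)} = 0 - 5 = -5$)
$g{\left(u \right)} = 2 - 5 u^{\frac{3}{2}}$ ($g{\left(u \right)} = 2 + u \sqrt{u} \left(-5\right) = 2 + u^{\frac{3}{2}} \left(-5\right) = 2 - 5 u^{\frac{3}{2}}$)
$d{\left(G \right)} = 1$ ($d{\left(G \right)} = \frac{2 G}{2 G} = 2 G \frac{1}{2 G} = 1$)
$-49687 + d{\left(g{\left(L \right)} \right)} = -49687 + 1 = -49686$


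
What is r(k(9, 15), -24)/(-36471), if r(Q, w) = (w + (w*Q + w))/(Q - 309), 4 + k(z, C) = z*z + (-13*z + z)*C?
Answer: 3082/5628691 ≈ 0.00054755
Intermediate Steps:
k(z, C) = -4 + z**2 - 12*C*z (k(z, C) = -4 + (z*z + (-13*z + z)*C) = -4 + (z**2 + (-12*z)*C) = -4 + (z**2 - 12*C*z) = -4 + z**2 - 12*C*z)
r(Q, w) = (2*w + Q*w)/(-309 + Q) (r(Q, w) = (w + (Q*w + w))/(-309 + Q) = (w + (w + Q*w))/(-309 + Q) = (2*w + Q*w)/(-309 + Q))
r(k(9, 15), -24)/(-36471) = -24*(2 + (-4 + 9**2 - 12*15*9))/(-309 + (-4 + 9**2 - 12*15*9))/(-36471) = -24*(2 + (-4 + 81 - 1620))/(-309 + (-4 + 81 - 1620))*(-1/36471) = -24*(2 - 1543)/(-309 - 1543)*(-1/36471) = -24*(-1541)/(-1852)*(-1/36471) = -24*(-1/1852)*(-1541)*(-1/36471) = -9246/463*(-1/36471) = 3082/5628691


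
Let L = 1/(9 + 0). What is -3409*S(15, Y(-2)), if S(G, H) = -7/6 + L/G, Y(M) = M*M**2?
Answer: 1067017/270 ≈ 3951.9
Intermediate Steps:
Y(M) = M**3
L = 1/9 ≈ 0.11111
S(G, H) = -7/6 + 1/(9*G)
-3409*S(15, Y(-2)) = -3409*(2 - 21*15)/(18*15) = -3409*(2 - 315)/(18*15) = -3409*(-313)/(18*15) = -3409*(-313/270) = 1067017/270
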